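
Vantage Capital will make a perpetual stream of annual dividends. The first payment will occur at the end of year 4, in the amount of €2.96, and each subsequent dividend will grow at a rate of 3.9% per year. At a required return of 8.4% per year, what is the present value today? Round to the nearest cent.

Value at end of year 3: C₁ / (r − g) = €2.96 / (0.084 − 0.039) = €65.7778
Discount to today: PV = €65.7778 / (1 + 0.084)^3 = €65.7778 / 1.273761 = €51.64

€51.64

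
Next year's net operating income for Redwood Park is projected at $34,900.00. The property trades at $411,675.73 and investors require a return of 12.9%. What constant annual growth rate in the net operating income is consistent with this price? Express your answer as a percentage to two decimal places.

P = D₁/(r−g) ⇒ g = r − D₁/P = 0.129 − $34,900.00/$411,675.73 = 0.044225

4.42%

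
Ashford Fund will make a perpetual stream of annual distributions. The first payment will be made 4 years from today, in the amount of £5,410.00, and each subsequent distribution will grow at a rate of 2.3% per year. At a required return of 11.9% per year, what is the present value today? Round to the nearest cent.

Value at end of year 3: C₁ / (r − g) = £5,410.00 / (0.119 − 0.023) = £56,354.1667
Discount to today: PV = £56,354.1667 / (1 + 0.119)^3 = £56,354.1667 / 1.401168 = £40,219.42

£40219.42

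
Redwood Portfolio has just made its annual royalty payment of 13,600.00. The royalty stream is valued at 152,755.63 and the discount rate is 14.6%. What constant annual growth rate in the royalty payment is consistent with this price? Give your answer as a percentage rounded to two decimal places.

P = D₀(1+g)/(r−g) ⇒ P(r−g) = D₀(1+g) ⇒ g(P+D₀) = P·r − D₀
g = (P·r − D₀)/(P + D₀) = (152,755.63×0.146 − 13,600.00) / (152,755.63 + 13,600.00) = 0.052312

5.23%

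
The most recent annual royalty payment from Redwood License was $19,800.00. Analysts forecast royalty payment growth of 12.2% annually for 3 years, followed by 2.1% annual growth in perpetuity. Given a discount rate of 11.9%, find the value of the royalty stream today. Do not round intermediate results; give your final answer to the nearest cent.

$267666.31

D_1 = 22215.60000
D_2 = 24925.90320
D_3 = 27966.86339
Terminal value at year 3: TV = D_3×(1+g_2)/(r−g_2) = 28554.16752/0.098 = 291369.05634
P_0 = D_1/(1+r)^1 + D_2/(1+r)^2 + D_3/(1+r)^3 + TV/(1+r)^3
    = 19853.08311 + 19906.30853 + 19959.67665 + 207947.24350 = 267666.31180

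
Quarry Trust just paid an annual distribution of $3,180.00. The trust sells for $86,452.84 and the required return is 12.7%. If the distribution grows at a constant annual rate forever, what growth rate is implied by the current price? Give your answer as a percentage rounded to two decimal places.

8.70%

P = D₀(1+g)/(r−g) ⇒ P(r−g) = D₀(1+g) ⇒ g(P+D₀) = P·r − D₀
g = (P·r − D₀)/(P + D₀) = ($86,452.84×0.127 − $3,180.00) / ($86,452.84 + $3,180.00) = 0.087016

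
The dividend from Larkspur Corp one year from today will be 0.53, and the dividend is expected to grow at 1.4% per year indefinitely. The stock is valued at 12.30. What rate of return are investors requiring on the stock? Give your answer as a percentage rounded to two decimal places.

P = D₁/(r − g) ⇒ r = D₁/P + g = 0.5300/12.30 + 0.014 = 0.043089 + 0.014 = 0.057089

5.71%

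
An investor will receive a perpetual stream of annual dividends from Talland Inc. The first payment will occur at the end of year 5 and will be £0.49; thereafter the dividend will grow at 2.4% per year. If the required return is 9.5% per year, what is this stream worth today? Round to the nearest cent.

£4.80

Value at end of year 4: C₁ / (r − g) = £0.49 / (0.095 − 0.024) = £6.9014
Discount to today: PV = £6.9014 / (1 + 0.095)^4 = £6.9014 / 1.437661 = £4.80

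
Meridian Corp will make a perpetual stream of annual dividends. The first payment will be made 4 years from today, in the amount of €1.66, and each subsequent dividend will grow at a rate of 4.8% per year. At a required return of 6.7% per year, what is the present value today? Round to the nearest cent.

Value at end of year 3: C₁ / (r − g) = €1.66 / (0.067 − 0.048) = €87.3684
Discount to today: PV = €87.3684 / (1 + 0.067)^3 = €87.3684 / 1.214768 = €71.92

€71.92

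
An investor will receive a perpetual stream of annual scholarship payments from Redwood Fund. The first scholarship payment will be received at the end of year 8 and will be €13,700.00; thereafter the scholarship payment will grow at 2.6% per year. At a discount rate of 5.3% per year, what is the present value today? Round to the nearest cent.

€353474.59

Value at end of year 7: C₁ / (r − g) = €13,700.00 / (0.053 − 0.026) = €507,407.4074
Discount to today: PV = €507,407.4074 / (1 + 0.053)^7 = €507,407.4074 / 1.435485 = €353,474.59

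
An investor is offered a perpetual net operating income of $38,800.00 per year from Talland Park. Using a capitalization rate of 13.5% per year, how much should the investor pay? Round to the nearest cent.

$287407.41

Level perpetuity: PV = C / r = $38,800.00 / 0.135 = $287,407.41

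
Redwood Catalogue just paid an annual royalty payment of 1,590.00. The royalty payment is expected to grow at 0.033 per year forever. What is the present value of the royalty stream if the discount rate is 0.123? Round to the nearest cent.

D₁ = D₀ × (1 + g) = 1,590.00 × 1.033 = 1,642.4700
Growing perpetuity: P = D₁ / (r − g) = 1,642.4700 / (0.123 − 0.033) = 18,249.67

18249.67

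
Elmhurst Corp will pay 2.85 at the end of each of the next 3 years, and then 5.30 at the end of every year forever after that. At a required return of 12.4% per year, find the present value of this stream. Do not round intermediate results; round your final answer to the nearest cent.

36.90

PV of 3-year annuity: 2.85 × [1 − (1+0.124)^−3] / 0.124 = 6.79844
Perpetuity value at year 3: 5.30 / 0.124 = 42.74194
PV of perpetuity: 42.74194 / (1+0.124)^3 = 30.09922
Total PV = 6.79844 + 30.09922 = 36.89766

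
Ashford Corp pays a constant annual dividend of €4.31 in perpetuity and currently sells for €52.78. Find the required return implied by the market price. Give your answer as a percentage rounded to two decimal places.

8.17%

P = C/r ⇒ r = C/P = €4.31/€52.78 = 0.081660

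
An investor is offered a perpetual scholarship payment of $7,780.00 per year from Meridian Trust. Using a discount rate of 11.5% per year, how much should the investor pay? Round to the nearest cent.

$67652.17

Level perpetuity: PV = C / r = $7,780.00 / 0.115 = $67,652.17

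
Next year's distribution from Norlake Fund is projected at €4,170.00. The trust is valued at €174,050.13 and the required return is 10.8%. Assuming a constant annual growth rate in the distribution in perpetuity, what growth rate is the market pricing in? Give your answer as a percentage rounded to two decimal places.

P = D₁/(r−g) ⇒ g = r − D₁/P = 0.108 − €4,170.00/€174,050.13 = 0.084041

8.40%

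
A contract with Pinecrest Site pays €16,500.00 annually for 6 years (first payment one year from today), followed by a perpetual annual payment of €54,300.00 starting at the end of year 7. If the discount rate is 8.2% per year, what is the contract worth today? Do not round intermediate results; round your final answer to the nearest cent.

€488505.46

PV of 6-year annuity: €16,500.00 × [1 − (1+0.082)^−6] / 0.082 = 75816.91615
Perpetuity value at year 6: €54,300.00 / 0.082 = 662195.12195
PV of perpetuity: 662195.12195 / (1+0.082)^6 = 412688.54334
Total PV = 75816.91615 + 412688.54334 = 488505.45949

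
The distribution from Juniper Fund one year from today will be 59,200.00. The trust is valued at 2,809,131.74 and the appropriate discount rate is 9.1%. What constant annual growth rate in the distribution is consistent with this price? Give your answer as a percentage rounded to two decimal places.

P = D₁/(r−g) ⇒ g = r − D₁/P = 0.091 − 59,200.00/2,809,131.74 = 0.069926

6.99%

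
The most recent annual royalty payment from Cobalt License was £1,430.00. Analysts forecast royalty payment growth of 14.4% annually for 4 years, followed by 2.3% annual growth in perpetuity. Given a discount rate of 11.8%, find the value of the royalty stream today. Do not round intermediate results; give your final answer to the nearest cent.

£22942.42

D_1 = 1635.92000
D_2 = 1871.49248
D_3 = 2140.98740
D_4 = 2449.28958
Terminal value at year 4: TV = D_4×(1+g_2)/(r−g_2) = 2505.62324/0.095 = 26374.98150
P_0 = D_1/(1+r)^1 + D_2/(1+r)^2 + D_3/(1+r)^3 + D_4/(1+r)^4 + TV/(1+r)^4
    = 1463.25581 + 1497.28502 + 1532.10560 + 1567.73596 + 16882.04096 = 22942.42335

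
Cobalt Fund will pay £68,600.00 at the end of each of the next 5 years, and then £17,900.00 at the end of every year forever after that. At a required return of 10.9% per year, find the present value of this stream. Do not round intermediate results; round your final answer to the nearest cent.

£352074.49

PV of 5-year annuity: £68,600.00 × [1 − (1+0.109)^−5] / 0.109 = 254177.61852
Perpetuity value at year 5: £17,900.00 / 0.109 = 164220.18349
PV of perpetuity: 164220.18349 / (1+0.109)^5 = 97896.86903
Total PV = 254177.61852 + 97896.86903 = 352074.48755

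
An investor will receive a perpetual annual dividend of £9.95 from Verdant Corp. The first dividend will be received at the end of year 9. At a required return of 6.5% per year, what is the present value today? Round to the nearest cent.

Value at end of year 8: C / r = £9.95 / 0.065 = £153.0769
Discount to today: PV = £153.0769 / (1 + 0.065)^8 = £153.0769 / 1.654996 = £92.49

£92.49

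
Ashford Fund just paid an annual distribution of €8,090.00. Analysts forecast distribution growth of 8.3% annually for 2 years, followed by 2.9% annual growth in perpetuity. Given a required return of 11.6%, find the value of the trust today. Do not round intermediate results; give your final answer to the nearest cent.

€105579.45

D_1 = 8761.47000
D_2 = 9488.67201
Terminal value at year 2: TV = D_2×(1+g_2)/(r−g_2) = 9763.84350/0.087 = 112228.08619
P_0 = D_1/(1+r)^1 + D_2/(1+r)^2 + TV/(1+r)^2
    = 7850.77957 + 7618.63286 + 90110.03696 = 105579.44939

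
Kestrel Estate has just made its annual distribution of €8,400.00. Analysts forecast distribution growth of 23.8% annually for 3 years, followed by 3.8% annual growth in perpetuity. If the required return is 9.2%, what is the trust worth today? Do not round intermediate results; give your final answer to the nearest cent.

€267834.76

D_1 = 10399.20000
D_2 = 12874.20960
D_3 = 15938.27148
Terminal value at year 3: TV = D_3×(1+g_2)/(r−g_2) = 16543.92580/0.054 = 306368.99632
P_0 = D_1/(1+r)^1 + D_2/(1+r)^2 + D_3/(1+r)^3 + TV/(1+r)^3
    = 9523.07692 + 10796.30882 + 12239.77135 + 235275.60491 = 267834.76201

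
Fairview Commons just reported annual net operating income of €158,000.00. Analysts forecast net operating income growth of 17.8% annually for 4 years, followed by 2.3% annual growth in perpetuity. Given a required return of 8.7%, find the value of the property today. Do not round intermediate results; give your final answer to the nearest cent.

€4259316.31

D_1 = 186124.00000
D_2 = 219254.07200
D_3 = 258281.29682
D_4 = 304255.36765
Terminal value at year 4: TV = D_4×(1+g_2)/(r−g_2) = 311253.24111/0.064 = 4863331.89227
P_0 = D_1/(1+r)^1 + D_2/(1+r)^2 + D_3/(1+r)^3 + D_4/(1+r)^4 + TV/(1+r)^4
    = 171227.23091 + 185561.80130 + 201096.41392 + 217931.53229 + 3483499.33643 = 4259316.31485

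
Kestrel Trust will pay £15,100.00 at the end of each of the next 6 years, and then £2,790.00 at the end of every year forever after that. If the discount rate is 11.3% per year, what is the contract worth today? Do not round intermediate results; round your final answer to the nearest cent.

PV of 6-year annuity: £15,100.00 × [1 − (1+0.113)^−6] / 0.113 = 63332.81964
Perpetuity value at year 6: £2,790.00 / 0.113 = 24690.26549
PV of perpetuity: 24690.26549 / (1+0.113)^6 = 12988.37365
Total PV = 63332.81964 + 12988.37365 = 76321.19329

£76321.19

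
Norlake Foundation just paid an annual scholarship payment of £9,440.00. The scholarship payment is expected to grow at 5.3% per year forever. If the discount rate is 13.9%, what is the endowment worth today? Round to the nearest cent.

£115585.12

D₁ = D₀ × (1 + g) = £9,440.00 × 1.053 = £9,940.3200
Growing perpetuity: P = D₁ / (r − g) = £9,940.3200 / (0.139 − 0.053) = £115,585.12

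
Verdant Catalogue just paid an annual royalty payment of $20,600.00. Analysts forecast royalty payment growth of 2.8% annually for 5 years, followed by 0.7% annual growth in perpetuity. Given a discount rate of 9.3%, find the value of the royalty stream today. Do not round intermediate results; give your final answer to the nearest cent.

D_1 = 21176.80000
D_2 = 21769.75040
D_3 = 22379.30341
D_4 = 23005.92391
D_5 = 23650.08978
Terminal value at year 5: TV = D_5×(1+g_2)/(r−g_2) = 23815.64040/0.086 = 276926.05122
P_0 = D_1/(1+r)^1 + D_2/(1+r)^2 + D_3/(1+r)^3 + D_4/(1+r)^4 + D_5/(1+r)^5 + TV/(1+r)^5
    = 19374.93138 + 18222.71680 + 17139.02367 + 16119.77706 + 15161.14439 + 177526.42329 = 263544.01659

$263544.02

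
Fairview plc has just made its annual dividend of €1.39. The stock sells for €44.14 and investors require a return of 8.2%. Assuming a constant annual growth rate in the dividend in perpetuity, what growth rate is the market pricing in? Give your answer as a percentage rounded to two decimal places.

P = D₀(1+g)/(r−g) ⇒ P(r−g) = D₀(1+g) ⇒ g(P+D₀) = P·r − D₀
g = (P·r − D₀)/(P + D₀) = (€44.14×0.082 − €1.39) / (€44.14 + €1.39) = 0.048967

4.90%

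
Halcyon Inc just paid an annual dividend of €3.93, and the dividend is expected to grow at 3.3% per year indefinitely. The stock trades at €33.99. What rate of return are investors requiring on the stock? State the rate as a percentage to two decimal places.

D₁ = €3.93 × 1.033 = €4.0597
P = D₁/(r − g) ⇒ r = D₁/P + g = €4.0597/€33.99 + 0.033 = 0.119438 + 0.033 = 0.152438

15.24%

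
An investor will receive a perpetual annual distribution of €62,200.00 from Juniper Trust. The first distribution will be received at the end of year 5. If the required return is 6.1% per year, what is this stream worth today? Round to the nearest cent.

Value at end of year 4: C / r = €62,200.00 / 0.061 = €1,019,672.1311
Discount to today: PV = €1,019,672.1311 / (1 + 0.061)^4 = €1,019,672.1311 / 1.267248 = €804,635.18

€804635.18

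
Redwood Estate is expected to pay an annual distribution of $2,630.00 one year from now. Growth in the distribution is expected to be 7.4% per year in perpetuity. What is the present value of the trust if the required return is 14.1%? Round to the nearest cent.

$39253.73

Growing perpetuity: P = D₁ / (r − g) = $2,630.0000 / (0.141 − 0.074) = $39,253.73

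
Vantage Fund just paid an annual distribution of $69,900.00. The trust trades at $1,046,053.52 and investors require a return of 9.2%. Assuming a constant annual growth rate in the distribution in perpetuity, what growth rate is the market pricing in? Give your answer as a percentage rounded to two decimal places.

P = D₀(1+g)/(r−g) ⇒ P(r−g) = D₀(1+g) ⇒ g(P+D₀) = P·r − D₀
g = (P·r − D₀)/(P + D₀) = ($1,046,053.52×0.092 − $69,900.00) / ($1,046,053.52 + $69,900.00) = 0.023600

2.36%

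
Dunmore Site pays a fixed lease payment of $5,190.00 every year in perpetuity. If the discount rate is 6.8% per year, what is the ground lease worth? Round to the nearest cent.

$76323.53

Level perpetuity: PV = C / r = $5,190.00 / 0.068 = $76,323.53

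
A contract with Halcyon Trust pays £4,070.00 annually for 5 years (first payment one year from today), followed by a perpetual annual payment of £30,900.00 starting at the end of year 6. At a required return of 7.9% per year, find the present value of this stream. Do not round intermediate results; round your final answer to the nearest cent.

£283731.90

PV of 5-year annuity: £4,070.00 × [1 − (1+0.079)^−5] / 0.079 = 16293.24984
Perpetuity value at year 5: £30,900.00 / 0.079 = 391139.24051
PV of perpetuity: 391139.24051 / (1+0.079)^5 = 267438.64594
Total PV = 16293.24984 + 267438.64594 = 283731.89577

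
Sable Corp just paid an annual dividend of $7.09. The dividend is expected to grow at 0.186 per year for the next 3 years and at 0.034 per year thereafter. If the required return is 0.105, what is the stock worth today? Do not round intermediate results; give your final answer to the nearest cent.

$152.21

D_1 = 8.40874
D_2 = 9.97277
D_3 = 11.82770
Terminal value at year 3: TV = D_3×(1+g_2)/(r−g_2) = 12.22984/0.071 = 172.25129
P_0 = D_1/(1+r)^1 + D_2/(1+r)^2 + D_3/(1+r)^3 + TV/(1+r)^3
    = 7.60972 + 8.16754 + 8.76624 + 127.66612 = 152.20962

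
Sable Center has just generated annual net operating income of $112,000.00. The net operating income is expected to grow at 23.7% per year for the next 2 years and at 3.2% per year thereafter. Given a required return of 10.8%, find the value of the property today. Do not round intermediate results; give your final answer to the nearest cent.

D_1 = 138544.00000
D_2 = 171378.92800
Terminal value at year 2: TV = D_2×(1+g_2)/(r−g_2) = 176863.05370/0.076 = 2327145.44337
P_0 = D_1/(1+r)^1 + D_2/(1+r)^2 + TV/(1+r)^2
    = 125039.71119 + 139597.58370 + 1895588.24187 = 2160225.53677

$2160225.54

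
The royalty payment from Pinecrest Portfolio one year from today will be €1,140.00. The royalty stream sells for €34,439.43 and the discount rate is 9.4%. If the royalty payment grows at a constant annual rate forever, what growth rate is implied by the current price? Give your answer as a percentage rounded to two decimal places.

P = D₁/(r−g) ⇒ g = r − D₁/P = 0.094 − €1,140.00/€34,439.43 = 0.060898

6.09%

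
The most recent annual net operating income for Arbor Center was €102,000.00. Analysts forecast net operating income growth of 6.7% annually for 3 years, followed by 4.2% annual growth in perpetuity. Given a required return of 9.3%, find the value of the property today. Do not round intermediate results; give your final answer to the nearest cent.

D_1 = 108834.00000
D_2 = 116125.87800
D_3 = 123906.31183
Terminal value at year 3: TV = D_3×(1+g_2)/(r−g_2) = 129110.37692/0.051 = 2531576.01809
P_0 = D_1/(1+r)^1 + D_2/(1+r)^2 + D_3/(1+r)^3 + TV/(1+r)^3
    = 99573.65050 + 97205.01838 + 94892.73066 + 1938788.73227 = 2230460.13180

€2230460.13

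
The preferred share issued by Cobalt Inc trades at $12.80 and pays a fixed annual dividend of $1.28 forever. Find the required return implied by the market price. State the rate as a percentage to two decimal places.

P = C/r ⇒ r = C/P = $1.28/$12.80 = 0.100000

10.00%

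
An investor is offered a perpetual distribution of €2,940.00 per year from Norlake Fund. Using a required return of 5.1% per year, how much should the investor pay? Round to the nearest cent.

€57647.06

Level perpetuity: PV = C / r = €2,940.00 / 0.051 = €57,647.06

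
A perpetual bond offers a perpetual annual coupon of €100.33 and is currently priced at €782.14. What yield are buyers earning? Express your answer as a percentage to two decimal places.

12.83%

P = C/r ⇒ r = C/P = €100.33/€782.14 = 0.128276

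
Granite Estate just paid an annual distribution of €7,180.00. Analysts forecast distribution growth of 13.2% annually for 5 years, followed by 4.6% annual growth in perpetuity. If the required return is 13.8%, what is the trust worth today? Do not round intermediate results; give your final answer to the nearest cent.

D_1 = 8127.76000
D_2 = 9200.62432
D_3 = 10415.10673
D_4 = 11789.90082
D_5 = 13346.16773
Terminal value at year 5: TV = D_5×(1+g_2)/(r−g_2) = 13960.09144/0.092 = 151740.12437
P_0 = D_1/(1+r)^1 + D_2/(1+r)^2 + D_3/(1+r)^3 + D_4/(1+r)^4 + D_5/(1+r)^5 + TV/(1+r)^5
    = 7142.14411 + 7104.48782 + 7067.03006 + 7029.76980 + 6992.70598 + 79504.02673 = 114840.16450

€114840.16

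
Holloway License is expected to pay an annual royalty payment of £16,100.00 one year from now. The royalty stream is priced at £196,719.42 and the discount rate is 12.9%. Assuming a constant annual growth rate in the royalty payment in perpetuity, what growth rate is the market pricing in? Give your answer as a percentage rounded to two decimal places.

4.72%

P = D₁/(r−g) ⇒ g = r − D₁/P = 0.129 − £16,100.00/£196,719.42 = 0.047158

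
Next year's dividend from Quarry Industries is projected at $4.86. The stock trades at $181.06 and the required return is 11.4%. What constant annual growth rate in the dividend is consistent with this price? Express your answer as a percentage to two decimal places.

8.72%

P = D₁/(r−g) ⇒ g = r − D₁/P = 0.114 − $4.86/$181.06 = 0.087158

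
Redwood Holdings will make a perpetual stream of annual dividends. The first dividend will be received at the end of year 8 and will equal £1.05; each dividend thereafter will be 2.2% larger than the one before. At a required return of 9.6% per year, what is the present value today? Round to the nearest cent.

Value at end of year 7: C₁ / (r − g) = £1.05 / (0.096 − 0.022) = £14.1892
Discount to today: PV = £14.1892 / (1 + 0.096)^7 = £14.1892 / 1.899651 = £7.47

£7.47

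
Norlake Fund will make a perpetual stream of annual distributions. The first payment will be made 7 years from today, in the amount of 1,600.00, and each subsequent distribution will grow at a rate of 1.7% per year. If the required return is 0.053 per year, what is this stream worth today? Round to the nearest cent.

32602.23

Value at end of year 6: C₁ / (r − g) = 1,600.00 / (0.053 − 0.017) = 44,444.4444
Discount to today: PV = 44,444.4444 / (1 + 0.053)^6 = 44,444.4444 / 1.363233 = 32,602.23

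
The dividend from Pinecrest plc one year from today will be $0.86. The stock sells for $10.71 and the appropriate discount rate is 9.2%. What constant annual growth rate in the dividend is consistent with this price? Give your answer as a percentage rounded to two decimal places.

P = D₁/(r−g) ⇒ g = r − D₁/P = 0.092 − $0.86/$10.71 = 0.011701

1.17%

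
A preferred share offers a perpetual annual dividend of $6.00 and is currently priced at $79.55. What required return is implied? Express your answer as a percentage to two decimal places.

P = C/r ⇒ r = C/P = $6.00/$79.55 = 0.075424

7.54%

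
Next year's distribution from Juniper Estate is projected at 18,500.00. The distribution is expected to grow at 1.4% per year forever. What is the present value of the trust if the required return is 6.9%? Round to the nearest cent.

Growing perpetuity: P = D₁ / (r − g) = 18,500.0000 / (0.069 − 0.014) = 336,363.64

336363.64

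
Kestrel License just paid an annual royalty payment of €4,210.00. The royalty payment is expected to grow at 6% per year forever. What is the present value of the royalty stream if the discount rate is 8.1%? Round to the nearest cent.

D₁ = D₀ × (1 + g) = €4,210.00 × 1.06 = €4,462.6000
Growing perpetuity: P = D₁ / (r − g) = €4,462.6000 / (0.081 − 0.06) = €212,504.76

€212504.76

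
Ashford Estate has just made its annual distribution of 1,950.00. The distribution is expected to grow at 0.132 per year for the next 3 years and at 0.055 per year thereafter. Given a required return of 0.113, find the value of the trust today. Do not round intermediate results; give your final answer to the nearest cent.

D_1 = 2207.40000
D_2 = 2498.77680
D_3 = 2828.61534
Terminal value at year 3: TV = D_3×(1+g_2)/(r−g_2) = 2984.18918/0.058 = 51451.53761
P_0 = D_1/(1+r)^1 + D_2/(1+r)^2 + D_3/(1+r)^3 + TV/(1+r)^3
    = 1983.28841 + 2017.14509 + 2051.57973 + 37317.52780 = 43369.54102

43369.54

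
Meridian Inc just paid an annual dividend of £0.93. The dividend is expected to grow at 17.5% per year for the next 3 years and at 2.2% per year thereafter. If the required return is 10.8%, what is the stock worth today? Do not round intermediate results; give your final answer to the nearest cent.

£16.32

D_1 = 1.09275
D_2 = 1.28398
D_3 = 1.50868
Terminal value at year 3: TV = D_3×(1+g_2)/(r−g_2) = 1.54187/0.086 = 17.92871
P_0 = D_1/(1+r)^1 + D_2/(1+r)^2 + D_3/(1+r)^3 + TV/(1+r)^3
    = 0.98624 + 1.04587 + 1.10912 + 13.18043 = 16.32166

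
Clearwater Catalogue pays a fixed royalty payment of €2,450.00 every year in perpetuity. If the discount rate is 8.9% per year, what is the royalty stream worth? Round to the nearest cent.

Level perpetuity: PV = C / r = €2,450.00 / 0.089 = €27,528.09

€27528.09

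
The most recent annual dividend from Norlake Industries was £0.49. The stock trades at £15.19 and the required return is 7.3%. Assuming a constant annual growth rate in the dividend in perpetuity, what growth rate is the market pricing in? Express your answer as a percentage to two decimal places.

P = D₀(1+g)/(r−g) ⇒ P(r−g) = D₀(1+g) ⇒ g(P+D₀) = P·r − D₀
g = (P·r − D₀)/(P + D₀) = (£15.19×0.073 − £0.49) / (£15.19 + £0.49) = 0.039469

3.95%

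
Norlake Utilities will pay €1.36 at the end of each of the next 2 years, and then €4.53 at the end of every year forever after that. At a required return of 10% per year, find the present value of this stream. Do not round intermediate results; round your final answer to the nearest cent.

€39.80

PV of 2-year annuity: €1.36 × [1 − (1+0.1)^−2] / 0.1 = 2.36033
Perpetuity value at year 2: €4.53 / 0.1 = 45.30000
PV of perpetuity: 45.30000 / (1+0.1)^2 = 37.43802
Total PV = 2.36033 + 37.43802 = 39.79835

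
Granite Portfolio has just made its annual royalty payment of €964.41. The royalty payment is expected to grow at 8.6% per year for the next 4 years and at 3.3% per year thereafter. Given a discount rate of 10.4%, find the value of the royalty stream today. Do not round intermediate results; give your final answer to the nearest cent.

D_1 = 1047.34926
D_2 = 1137.42130
D_3 = 1235.23953
D_4 = 1341.47013
Terminal value at year 4: TV = D_4×(1+g_2)/(r−g_2) = 1385.73864/0.071 = 19517.44565
P_0 = D_1/(1+r)^1 + D_2/(1+r)^2 + D_3/(1+r)^3 + D_4/(1+r)^4 + TV/(1+r)^4
    = 948.68592 + 933.21822 + 918.00270 + 903.03527 + 13138.52722 = 16841.46934

€16841.47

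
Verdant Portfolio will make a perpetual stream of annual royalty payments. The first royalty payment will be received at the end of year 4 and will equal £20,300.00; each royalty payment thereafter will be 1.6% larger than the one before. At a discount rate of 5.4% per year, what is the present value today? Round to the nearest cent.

Value at end of year 3: C₁ / (r − g) = £20,300.00 / (0.054 − 0.016) = £534,210.5263
Discount to today: PV = £534,210.5263 / (1 + 0.054)^3 = £534,210.5263 / 1.170905 = £456,237.11

£456237.11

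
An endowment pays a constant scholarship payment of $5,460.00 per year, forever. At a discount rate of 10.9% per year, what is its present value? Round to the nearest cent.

Level perpetuity: PV = C / r = $5,460.00 / 0.109 = $50,091.74

$50091.74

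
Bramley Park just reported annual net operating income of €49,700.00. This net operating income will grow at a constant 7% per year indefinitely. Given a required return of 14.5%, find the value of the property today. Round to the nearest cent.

€709053.33

D₁ = D₀ × (1 + g) = €49,700.00 × 1.07 = €53,179.0000
Growing perpetuity: P = D₁ / (r − g) = €53,179.0000 / (0.145 − 0.07) = €709,053.33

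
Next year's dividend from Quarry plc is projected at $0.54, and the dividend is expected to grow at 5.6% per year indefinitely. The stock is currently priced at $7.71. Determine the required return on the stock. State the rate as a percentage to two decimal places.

P = D₁/(r − g) ⇒ r = D₁/P + g = $0.5400/$7.71 + 0.056 = 0.070039 + 0.056 = 0.126039

12.60%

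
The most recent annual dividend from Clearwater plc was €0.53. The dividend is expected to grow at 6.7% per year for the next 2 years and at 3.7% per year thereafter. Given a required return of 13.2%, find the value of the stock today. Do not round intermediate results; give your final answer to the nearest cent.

D_1 = 0.56551
D_2 = 0.60340
Terminal value at year 2: TV = D_2×(1+g_2)/(r−g_2) = 0.62572/0.095 = 6.58658
P_0 = D_1/(1+r)^1 + D_2/(1+r)^2 + TV/(1+r)^2
    = 0.49957 + 0.47088 + 5.14005 = 6.11049

€6.11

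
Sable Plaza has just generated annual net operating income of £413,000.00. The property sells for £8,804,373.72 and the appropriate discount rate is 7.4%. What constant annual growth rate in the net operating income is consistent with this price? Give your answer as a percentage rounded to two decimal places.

P = D₀(1+g)/(r−g) ⇒ P(r−g) = D₀(1+g) ⇒ g(P+D₀) = P·r − D₀
g = (P·r − D₀)/(P + D₀) = (£8,804,373.72×0.074 − £413,000.00) / (£8,804,373.72 + £413,000.00) = 0.025878

2.59%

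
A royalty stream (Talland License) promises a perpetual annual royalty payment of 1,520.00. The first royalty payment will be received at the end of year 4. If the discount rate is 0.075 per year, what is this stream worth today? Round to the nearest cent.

16313.87

Value at end of year 3: C / r = 1,520.00 / 0.075 = 20,266.6667
Discount to today: PV = 20,266.6667 / (1 + 0.075)^3 = 20,266.6667 / 1.242297 = 16,313.87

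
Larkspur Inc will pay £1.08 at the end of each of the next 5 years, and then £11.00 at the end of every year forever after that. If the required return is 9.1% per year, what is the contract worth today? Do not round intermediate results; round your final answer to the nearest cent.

PV of 5-year annuity: £1.08 × [1 − (1+0.091)^−5] / 0.091 = 4.18995
Perpetuity value at year 5: £11.00 / 0.091 = 120.87912
PV of perpetuity: 120.87912 / (1+0.091)^5 = 78.20374
Total PV = 4.18995 + 78.20374 = 82.39369

£82.39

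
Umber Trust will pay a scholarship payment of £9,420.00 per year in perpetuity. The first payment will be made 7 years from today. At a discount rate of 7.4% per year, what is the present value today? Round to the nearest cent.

Value at end of year 6: C / r = £9,420.00 / 0.074 = £127,297.2973
Discount to today: PV = £127,297.2973 / (1 + 0.074)^6 = £127,297.2973 / 1.534708 = £82,945.63

£82945.63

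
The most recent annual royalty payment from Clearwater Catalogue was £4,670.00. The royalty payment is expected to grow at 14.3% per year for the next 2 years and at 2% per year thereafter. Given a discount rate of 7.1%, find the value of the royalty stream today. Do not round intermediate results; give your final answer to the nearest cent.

D_1 = 5337.81000
D_2 = 6101.11683
Terminal value at year 2: TV = D_2×(1+g_2)/(r−g_2) = 6223.13917/0.051 = 122022.33660
P_0 = D_1/(1+r)^1 + D_2/(1+r)^2 + TV/(1+r)^2
    = 4983.94958 + 5319.00501 + 106380.10028 = 116683.05487

£116683.05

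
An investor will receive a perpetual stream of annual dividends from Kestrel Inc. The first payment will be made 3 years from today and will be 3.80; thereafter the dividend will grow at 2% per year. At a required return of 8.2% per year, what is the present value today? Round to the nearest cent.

52.35

Value at end of year 2: C₁ / (r − g) = 3.80 / (0.082 − 0.02) = 61.2903
Discount to today: PV = 61.2903 / (1 + 0.082)^2 = 61.2903 / 1.170724 = 52.35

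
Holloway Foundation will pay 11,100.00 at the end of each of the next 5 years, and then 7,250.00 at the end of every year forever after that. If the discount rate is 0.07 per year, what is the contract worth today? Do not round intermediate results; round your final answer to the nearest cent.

PV of 5-year annuity: 11,100.00 × [1 − (1+0.07)^−5] / 0.07 = 45512.19154
Perpetuity value at year 5: 7,250.00 / 0.07 = 103571.42857
PV of perpetuity: 103571.42857 / (1+0.07)^5 = 73844.99716
Total PV = 45512.19154 + 73844.99716 = 119357.18870

119357.19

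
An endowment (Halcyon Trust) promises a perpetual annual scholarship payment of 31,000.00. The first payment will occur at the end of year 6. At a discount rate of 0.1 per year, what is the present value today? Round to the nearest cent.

192485.61

Value at end of year 5: C / r = 31,000.00 / 0.1 = 310,000.0000
Discount to today: PV = 310,000.0000 / (1 + 0.1)^5 = 310,000.0000 / 1.610510 = 192,485.61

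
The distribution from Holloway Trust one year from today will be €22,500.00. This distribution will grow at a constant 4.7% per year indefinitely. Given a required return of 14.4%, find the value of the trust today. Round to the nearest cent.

Growing perpetuity: P = D₁ / (r − g) = €22,500.0000 / (0.144 − 0.047) = €231,958.76

€231958.76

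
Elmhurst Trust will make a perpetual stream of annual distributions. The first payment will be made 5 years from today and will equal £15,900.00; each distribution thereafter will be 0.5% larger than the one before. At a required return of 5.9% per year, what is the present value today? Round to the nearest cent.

Value at end of year 4: C₁ / (r − g) = £15,900.00 / (0.059 − 0.005) = £294,444.4444
Discount to today: PV = £294,444.4444 / (1 + 0.059)^4 = £294,444.4444 / 1.257720 = £234,109.76

£234109.76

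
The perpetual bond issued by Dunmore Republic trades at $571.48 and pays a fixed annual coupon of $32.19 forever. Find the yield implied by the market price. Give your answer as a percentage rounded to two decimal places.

P = C/r ⇒ r = C/P = $32.19/$571.48 = 0.056327

5.63%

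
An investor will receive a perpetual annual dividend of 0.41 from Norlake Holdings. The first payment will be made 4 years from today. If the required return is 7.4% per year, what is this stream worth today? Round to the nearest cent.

Value at end of year 3: C / r = 0.41 / 0.074 = 5.5405
Discount to today: PV = 5.5405 / (1 + 0.074)^3 = 5.5405 / 1.238833 = 4.47

4.47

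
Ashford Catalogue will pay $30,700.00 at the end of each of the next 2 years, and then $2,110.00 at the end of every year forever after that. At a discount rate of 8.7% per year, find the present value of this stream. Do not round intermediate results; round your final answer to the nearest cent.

$74751.26

PV of 2-year annuity: $30,700.00 × [1 − (1+0.087)^−2] / 0.087 = 54225.27165
Perpetuity value at year 2: $2,110.00 / 0.087 = 24252.87356
PV of perpetuity: 24252.87356 / (1+0.087)^2 = 20525.99007
Total PV = 54225.27165 + 20525.99007 = 74751.26172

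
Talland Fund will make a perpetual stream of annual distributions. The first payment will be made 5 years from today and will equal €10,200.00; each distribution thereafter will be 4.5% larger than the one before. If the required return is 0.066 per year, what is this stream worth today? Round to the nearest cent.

Value at end of year 4: C₁ / (r − g) = €10,200.00 / (0.066 − 0.045) = €485,714.2857
Discount to today: PV = €485,714.2857 / (1 + 0.066)^4 = €485,714.2857 / 1.291305 = €376,142.20

€376142.20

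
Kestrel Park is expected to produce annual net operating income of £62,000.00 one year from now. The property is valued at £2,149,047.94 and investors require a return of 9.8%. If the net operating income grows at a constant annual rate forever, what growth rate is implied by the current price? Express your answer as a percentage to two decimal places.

P = D₁/(r−g) ⇒ g = r − D₁/P = 0.098 − £62,000.00/£2,149,047.94 = 0.069150

6.92%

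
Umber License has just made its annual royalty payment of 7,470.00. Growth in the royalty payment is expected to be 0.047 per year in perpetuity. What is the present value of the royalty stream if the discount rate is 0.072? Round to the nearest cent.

D₁ = D₀ × (1 + g) = 7,470.00 × 1.047 = 7,821.0900
Growing perpetuity: P = D₁ / (r − g) = 7,821.0900 / (0.072 − 0.047) = 312,843.60

312843.60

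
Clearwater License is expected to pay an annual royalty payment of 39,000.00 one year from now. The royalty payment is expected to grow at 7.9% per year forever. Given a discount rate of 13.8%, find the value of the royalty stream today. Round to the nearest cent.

Growing perpetuity: P = D₁ / (r − g) = 39,000.0000 / (0.138 − 0.079) = 661,016.95

661016.95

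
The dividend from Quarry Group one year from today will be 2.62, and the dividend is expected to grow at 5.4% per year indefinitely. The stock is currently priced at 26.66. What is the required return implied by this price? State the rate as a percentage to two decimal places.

P = D₁/(r − g) ⇒ r = D₁/P + g = 2.6200/26.66 + 0.054 = 0.098275 + 0.054 = 0.152275

15.23%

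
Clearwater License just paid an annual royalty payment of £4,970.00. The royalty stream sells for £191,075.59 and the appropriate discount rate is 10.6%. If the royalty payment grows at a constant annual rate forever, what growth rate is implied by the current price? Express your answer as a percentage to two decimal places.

7.80%

P = D₀(1+g)/(r−g) ⇒ P(r−g) = D₀(1+g) ⇒ g(P+D₀) = P·r − D₀
g = (P·r − D₀)/(P + D₀) = (£191,075.59×0.106 − £4,970.00) / (£191,075.59 + £4,970.00) = 0.077962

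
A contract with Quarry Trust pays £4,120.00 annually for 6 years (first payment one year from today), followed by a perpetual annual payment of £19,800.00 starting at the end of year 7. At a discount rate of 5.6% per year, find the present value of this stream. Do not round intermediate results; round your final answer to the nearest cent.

£275489.19

PV of 6-year annuity: £4,120.00 × [1 − (1+0.056)^−6] / 0.056 = 20516.50664
Perpetuity value at year 6: £19,800.00 / 0.056 = 353571.42857
PV of perpetuity: 353571.42857 / (1+0.056)^6 = 254972.68308
Total PV = 20516.50664 + 254972.68308 = 275489.18972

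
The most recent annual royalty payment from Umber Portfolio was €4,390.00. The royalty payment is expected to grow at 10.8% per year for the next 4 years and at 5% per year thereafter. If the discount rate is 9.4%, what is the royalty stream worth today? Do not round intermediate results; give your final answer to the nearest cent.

D_1 = 4864.12000
D_2 = 5389.44496
D_3 = 5971.50502
D_4 = 6616.42756
Terminal value at year 4: TV = D_4×(1+g_2)/(r−g_2) = 6947.24894/0.044 = 157892.02126
P_0 = D_1/(1+r)^1 + D_2/(1+r)^2 + D_3/(1+r)^3 + D_4/(1+r)^4 + TV/(1+r)^4
    = 4446.17916 + 4503.07725 + 4560.70346 + 4619.06713 + 110227.73829 = 128356.76528

€128356.77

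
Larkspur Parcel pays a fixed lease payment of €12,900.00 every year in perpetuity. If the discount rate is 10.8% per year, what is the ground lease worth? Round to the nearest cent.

Level perpetuity: PV = C / r = €12,900.00 / 0.108 = €119,444.44

€119444.44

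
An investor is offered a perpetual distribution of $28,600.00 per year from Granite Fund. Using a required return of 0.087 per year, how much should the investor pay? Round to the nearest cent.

$328735.63

Level perpetuity: PV = C / r = $28,600.00 / 0.087 = $328,735.63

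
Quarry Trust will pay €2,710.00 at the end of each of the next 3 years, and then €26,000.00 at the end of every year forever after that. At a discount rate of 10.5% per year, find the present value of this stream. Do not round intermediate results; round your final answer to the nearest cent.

PV of 3-year annuity: €2,710.00 × [1 − (1+0.105)^−3] / 0.105 = 6680.48458
Perpetuity value at year 3: €26,000.00 / 0.105 = 247619.04762
PV of perpetuity: 247619.04762 / (1+0.105)^3 = 183525.83760
Total PV = 6680.48458 + 183525.83760 = 190206.32218

€190206.32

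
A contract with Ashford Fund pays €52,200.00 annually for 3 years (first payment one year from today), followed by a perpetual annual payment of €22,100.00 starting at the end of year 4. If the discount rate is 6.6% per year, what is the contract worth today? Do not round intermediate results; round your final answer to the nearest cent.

€414421.26

PV of 3-year annuity: €52,200.00 × [1 − (1+0.066)^−3] / 0.066 = 137996.63580
Perpetuity value at year 3: €22,100.00 / 0.066 = 334848.48485
PV of perpetuity: 334848.48485 / (1+0.066)^3 = 276424.62180
Total PV = 137996.63580 + 276424.62180 = 414421.25760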